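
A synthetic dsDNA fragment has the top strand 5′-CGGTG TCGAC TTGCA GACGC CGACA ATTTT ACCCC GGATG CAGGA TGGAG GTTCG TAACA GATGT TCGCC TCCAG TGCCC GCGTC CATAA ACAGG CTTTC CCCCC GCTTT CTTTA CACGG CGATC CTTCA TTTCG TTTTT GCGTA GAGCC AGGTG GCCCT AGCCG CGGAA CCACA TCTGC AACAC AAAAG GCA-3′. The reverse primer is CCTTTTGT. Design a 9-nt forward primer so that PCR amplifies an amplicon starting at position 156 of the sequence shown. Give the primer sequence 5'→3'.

5'-GCCCTAGCC-3'

The reverse primer's reverse complement ACAAAAGG matches the template at positions 184–191; the product starts at position 156.
The forward primer is identical to the top strand over positions 156–164: GCCCTAGCC.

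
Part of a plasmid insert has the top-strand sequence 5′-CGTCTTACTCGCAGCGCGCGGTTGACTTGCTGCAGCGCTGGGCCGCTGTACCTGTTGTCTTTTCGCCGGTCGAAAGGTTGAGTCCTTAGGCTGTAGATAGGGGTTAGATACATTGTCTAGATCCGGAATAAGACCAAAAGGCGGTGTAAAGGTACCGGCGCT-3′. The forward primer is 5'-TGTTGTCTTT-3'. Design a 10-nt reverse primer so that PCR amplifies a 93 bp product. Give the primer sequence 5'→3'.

5'-ACCGCCTTTT-3'

The forward primer binds at positions 53–62, so a 93 bp product ends at position 53 + 93 − 1 = 145.
The reverse primer anneals to the top strand over positions 136–145, i.e. to AAAAGGCGGT.
Its sequence written 5'→3' is the reverse complement: ACCGCCTTTT.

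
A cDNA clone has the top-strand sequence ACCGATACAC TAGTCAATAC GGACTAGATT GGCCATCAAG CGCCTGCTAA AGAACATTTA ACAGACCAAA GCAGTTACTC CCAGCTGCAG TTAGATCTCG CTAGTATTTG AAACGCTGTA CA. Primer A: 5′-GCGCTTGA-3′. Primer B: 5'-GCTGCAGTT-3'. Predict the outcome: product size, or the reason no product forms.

Primer A (GCGCTTGA) has reverse complement TCAAGCGC, which matches the top strand at positions 36–43; primer A anneals to the top strand there with its 3' end pointing upstream toward position 36.
Primer B (GCTGCAGTT) matches the top strand directly at positions 84–92; it anneals to the bottom strand with its 3' end pointing downstream toward position 92.
The 3' ends diverge (primer A extends toward position 1, primer B toward position 122), so the primers never converge on a shared product.

No product — the primers' 3' ends point away from each other.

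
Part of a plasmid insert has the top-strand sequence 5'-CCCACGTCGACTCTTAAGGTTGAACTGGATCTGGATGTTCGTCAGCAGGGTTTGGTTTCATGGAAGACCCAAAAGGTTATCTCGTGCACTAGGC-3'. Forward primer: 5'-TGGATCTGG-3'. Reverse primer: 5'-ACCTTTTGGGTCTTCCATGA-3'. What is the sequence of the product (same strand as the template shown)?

Scanning the template, TGGATCTGG occurs at positions 26–34; this primer anneals to the bottom strand there with its 3' end pointing downstream.
Reverse complement of the reverse primer: TCATGGAAGACCCAAAAGGT. This occurs on the top strand at positions 58–77.
The product is the template from position 26 through 77 (52 bp).

5'-TGGATCTGGATGTTCGTCAGCAGGGTTTGGTTTCATGGAAGACCCAAAAGGT-3'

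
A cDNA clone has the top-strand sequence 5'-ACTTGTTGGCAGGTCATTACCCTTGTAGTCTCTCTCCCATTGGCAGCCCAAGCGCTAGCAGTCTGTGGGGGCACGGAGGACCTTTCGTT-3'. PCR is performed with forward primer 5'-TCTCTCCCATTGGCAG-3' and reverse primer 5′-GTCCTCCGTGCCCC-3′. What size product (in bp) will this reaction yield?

51 bp

Scanning the template, TCTCTCCCATTGGCAG occurs at positions 31–46; this primer anneals to the bottom strand there with its 3' end pointing downstream.
Taking the reverse complement of GTCCTCCGTGCCCC gives GGGGCACGGAGGAC, found at positions 68–81 on the template; the primer anneals here to the top strand with its 3' end pointing upstream.
Amplicon spans positions 31–81: 51 bp.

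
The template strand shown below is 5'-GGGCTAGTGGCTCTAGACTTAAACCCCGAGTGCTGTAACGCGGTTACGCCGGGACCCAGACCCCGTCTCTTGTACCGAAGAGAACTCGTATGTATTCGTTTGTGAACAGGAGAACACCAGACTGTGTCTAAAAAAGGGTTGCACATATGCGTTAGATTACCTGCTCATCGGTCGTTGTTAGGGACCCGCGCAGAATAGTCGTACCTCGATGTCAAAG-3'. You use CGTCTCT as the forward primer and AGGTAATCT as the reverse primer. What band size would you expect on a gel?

99 bp

Forward primer CGTCTCT is found on the top strand at positions 64–70.
Taking the reverse complement of AGGTAATCT gives AGATTACCT, found at positions 154–162 on the template; the primer anneals here to the top strand with its 3' end pointing upstream.
The product runs from position 64 to position 162, so its length is 162 − 64 + 1 = 99 bp.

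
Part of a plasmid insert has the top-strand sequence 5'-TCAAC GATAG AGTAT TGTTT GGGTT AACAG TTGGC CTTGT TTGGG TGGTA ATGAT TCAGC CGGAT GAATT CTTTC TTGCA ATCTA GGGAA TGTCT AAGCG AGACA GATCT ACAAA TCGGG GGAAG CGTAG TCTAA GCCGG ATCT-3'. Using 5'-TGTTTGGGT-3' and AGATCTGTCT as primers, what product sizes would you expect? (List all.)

The forward primer TGTTTGGGT matches the top strand at positions 16–24, 38–46.
The reverse primer's reverse complement is AGACAGATCT, matching at positions 101–110.
Each forward site pairs with the reverse site to give a product ending at position 110: sizes 95, 73 bp.

95 bp, 73 bp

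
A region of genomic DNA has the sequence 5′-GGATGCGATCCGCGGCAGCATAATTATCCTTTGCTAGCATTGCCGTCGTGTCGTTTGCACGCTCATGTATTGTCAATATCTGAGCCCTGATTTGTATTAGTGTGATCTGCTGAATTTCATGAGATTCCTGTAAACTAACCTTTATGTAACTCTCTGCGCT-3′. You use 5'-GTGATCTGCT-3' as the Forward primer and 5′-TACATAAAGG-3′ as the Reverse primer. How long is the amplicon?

47 bp

Forward primer GTGATCTGCT is found on the top strand at positions 102–111.
Taking the reverse complement of TACATAAAGG gives CCTTTATGTA, found at positions 139–148 on the template; the primer anneals here to the top strand with its 3' end pointing upstream.
Product length = (reverse-primer end) − (forward-primer start) + 1 = 148 − 102 + 1 = 47 bp.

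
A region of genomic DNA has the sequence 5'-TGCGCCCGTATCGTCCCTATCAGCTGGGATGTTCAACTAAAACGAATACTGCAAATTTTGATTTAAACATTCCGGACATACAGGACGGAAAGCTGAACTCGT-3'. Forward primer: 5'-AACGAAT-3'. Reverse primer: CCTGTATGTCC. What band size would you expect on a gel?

44 bp

Forward primer AACGAAT is found on the top strand at positions 41–47.
Taking the reverse complement of CCTGTATGTCC gives GGACATACAGG, found at positions 74–84 on the template; the primer anneals here to the top strand with its 3' end pointing upstream.
The product runs from position 41 to position 84, so its length is 84 − 41 + 1 = 44 bp.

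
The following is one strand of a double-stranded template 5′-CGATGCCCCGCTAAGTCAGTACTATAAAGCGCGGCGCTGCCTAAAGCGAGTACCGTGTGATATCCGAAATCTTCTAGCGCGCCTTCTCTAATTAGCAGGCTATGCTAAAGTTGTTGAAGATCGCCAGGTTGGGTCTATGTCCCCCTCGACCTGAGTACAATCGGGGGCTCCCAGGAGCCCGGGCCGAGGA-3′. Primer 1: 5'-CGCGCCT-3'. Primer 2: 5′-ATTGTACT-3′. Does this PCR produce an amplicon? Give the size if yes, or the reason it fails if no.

Primer 1 (CGCGCCT) matches the top strand at positions 78–84; it acts as a forward primer.
Primer 2's reverse complement is AGTACAAT, matching the top strand at positions 154–161; it acts as a reverse primer.
The 3' ends face each other across positions 78–161, giving an 84 bp product.

Yes — an 84 bp product.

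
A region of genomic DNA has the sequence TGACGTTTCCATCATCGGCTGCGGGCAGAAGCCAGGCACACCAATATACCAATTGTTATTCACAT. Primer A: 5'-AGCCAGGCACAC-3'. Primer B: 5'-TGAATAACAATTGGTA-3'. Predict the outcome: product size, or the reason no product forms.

Yes — a 33 bp product.

Primer A (AGCCAGGCACAC) matches the top strand at positions 30–41; it acts as a forward primer.
Primer B's reverse complement is TACCAATTGTTATTCA, matching the top strand at positions 47–62; it acts as a reverse primer.
The 3' ends face each other across positions 30–62, giving a 33 bp product.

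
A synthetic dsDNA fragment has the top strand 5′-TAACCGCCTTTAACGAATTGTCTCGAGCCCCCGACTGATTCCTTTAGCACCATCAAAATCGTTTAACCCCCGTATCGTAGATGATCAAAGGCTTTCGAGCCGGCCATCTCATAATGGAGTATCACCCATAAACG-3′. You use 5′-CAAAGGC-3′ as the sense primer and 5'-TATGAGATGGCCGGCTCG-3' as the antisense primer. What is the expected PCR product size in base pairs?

Forward primer CAAAGGC is found on the top strand at positions 86–92.
The reverse primer's reverse complement is CGAGCCGGCCATCTCATA, which matches the template at positions 96–113.
Product length = (reverse-primer end) − (forward-primer start) + 1 = 113 − 86 + 1 = 28 bp.

28 bp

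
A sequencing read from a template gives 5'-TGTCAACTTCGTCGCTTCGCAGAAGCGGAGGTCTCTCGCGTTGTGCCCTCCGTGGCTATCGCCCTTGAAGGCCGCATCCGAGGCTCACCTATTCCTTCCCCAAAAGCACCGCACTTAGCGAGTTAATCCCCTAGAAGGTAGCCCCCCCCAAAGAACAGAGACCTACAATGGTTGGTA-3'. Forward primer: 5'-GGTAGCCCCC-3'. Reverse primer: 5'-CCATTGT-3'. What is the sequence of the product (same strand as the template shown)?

5'-GGTAGCCCCCCCCAAAGAACAGAGACCTACAATGG-3'

Scanning the template, GGTAGCCCCC occurs at positions 137–146; this primer anneals to the bottom strand there with its 3' end pointing downstream.
The reverse primer's reverse complement is ACAATGG, which matches the template at positions 165–171.
The product is the template from position 137 through 171 (35 bp).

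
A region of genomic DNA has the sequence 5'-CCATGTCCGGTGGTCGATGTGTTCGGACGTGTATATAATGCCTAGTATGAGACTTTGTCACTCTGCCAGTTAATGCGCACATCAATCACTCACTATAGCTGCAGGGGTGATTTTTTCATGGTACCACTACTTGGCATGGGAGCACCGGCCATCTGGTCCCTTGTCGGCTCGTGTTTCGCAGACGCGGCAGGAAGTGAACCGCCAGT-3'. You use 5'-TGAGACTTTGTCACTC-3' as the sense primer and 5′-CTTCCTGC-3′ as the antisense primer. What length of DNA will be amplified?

147 bp

Scanning the template, TGAGACTTTGTCACTC occurs at positions 48–63; this primer anneals to the bottom strand there with its 3' end pointing downstream.
Taking the reverse complement of CTTCCTGC gives GCAGGAAG, found at positions 187–194 on the template; the primer anneals here to the top strand with its 3' end pointing upstream.
The product runs from position 48 to position 194, so its length is 194 − 48 + 1 = 147 bp.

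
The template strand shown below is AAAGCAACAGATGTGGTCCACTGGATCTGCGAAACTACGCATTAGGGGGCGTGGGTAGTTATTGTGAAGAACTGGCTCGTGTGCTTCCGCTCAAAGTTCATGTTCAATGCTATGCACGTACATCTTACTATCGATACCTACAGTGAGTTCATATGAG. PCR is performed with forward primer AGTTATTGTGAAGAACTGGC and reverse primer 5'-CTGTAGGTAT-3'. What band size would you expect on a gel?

Forward primer AGTTATTGTGAAGAACTGGC is found on the top strand at positions 57–76.
Taking the reverse complement of CTGTAGGTAT gives ATACCTACAG, found at positions 134–143 on the template; the primer anneals here to the top strand with its 3' end pointing upstream.
Product length = (reverse-primer end) − (forward-primer start) + 1 = 143 − 57 + 1 = 87 bp.

87 bp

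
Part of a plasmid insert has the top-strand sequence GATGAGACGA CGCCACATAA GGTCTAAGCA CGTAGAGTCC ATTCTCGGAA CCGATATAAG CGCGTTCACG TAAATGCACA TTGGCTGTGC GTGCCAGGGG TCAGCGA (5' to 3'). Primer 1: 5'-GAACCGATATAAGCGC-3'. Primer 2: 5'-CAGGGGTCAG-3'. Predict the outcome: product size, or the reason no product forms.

No product — both primers anneal to the same strand and extend in the same direction.

Primer 1 (GAACCGATATAAGCGC) matches the top strand at positions 48–63 (3' end points downstream).
Primer 2 (CAGGGGTCAG) also matches the top strand directly, at positions 95–104 — its reverse complement CTGACCCCTG is not present.
Both primers anneal to the bottom strand with 3' ends pointing the same way, so neither can prime synthesis back toward the other.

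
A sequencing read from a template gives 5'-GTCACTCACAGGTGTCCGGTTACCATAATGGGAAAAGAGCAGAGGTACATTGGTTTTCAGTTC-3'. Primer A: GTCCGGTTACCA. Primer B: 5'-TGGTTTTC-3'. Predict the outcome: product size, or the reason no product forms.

Primer A (GTCCGGTTACCA) matches the top strand at positions 14–25 (3' end points downstream).
Primer B (TGGTTTTC) also matches the top strand directly, at positions 51–58 — its reverse complement GAAAACCA is not present.
Both primers anneal to the bottom strand with 3' ends pointing the same way, so neither can prime synthesis back toward the other.

No product — both primers anneal to the same strand and extend in the same direction.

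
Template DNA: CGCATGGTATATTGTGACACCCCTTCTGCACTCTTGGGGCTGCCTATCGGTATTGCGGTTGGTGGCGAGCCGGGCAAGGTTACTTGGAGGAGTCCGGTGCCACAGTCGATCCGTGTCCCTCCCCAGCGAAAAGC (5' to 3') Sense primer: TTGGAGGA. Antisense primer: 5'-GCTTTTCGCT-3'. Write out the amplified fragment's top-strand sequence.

The forward primer matches the template at positions 84–91.
Reverse complement of the reverse primer: AGCGAAAAGC. This occurs on the top strand at positions 125–134.
The product is the template from position 84 through 134 (51 bp).

5'-TTGGAGGAGTCCGGTGCCACAGTCGATCCGTGTCCCTCCCCAGCGAAAAGC-3'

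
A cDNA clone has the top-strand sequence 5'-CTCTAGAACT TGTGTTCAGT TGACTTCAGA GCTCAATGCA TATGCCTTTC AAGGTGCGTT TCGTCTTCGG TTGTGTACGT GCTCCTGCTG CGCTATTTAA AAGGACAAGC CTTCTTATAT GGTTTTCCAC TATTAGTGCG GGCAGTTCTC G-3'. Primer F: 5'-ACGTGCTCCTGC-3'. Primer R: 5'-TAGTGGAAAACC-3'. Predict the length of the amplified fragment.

Forward primer ACGTGCTCCTGC is found on the top strand at positions 77–88.
Taking the reverse complement of TAGTGGAAAACC gives GGTTTTCCACTA, found at positions 121–132 on the template; the primer anneals here to the top strand with its 3' end pointing upstream.
Product length = (reverse-primer end) − (forward-primer start) + 1 = 132 − 77 + 1 = 56 bp.

56 bp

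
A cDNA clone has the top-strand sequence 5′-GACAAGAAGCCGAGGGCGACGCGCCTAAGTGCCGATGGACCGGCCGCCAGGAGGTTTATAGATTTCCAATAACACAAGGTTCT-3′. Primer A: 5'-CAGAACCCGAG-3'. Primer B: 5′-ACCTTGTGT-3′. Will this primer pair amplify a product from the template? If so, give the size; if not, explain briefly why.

No product — primer A has no binding site in the template.

Primer A (CAGAACCCGAG) does not match the top strand, and its reverse complement CTCGGGTTCTG does not match either.
With no annealing site for primer A, no amplification occurs.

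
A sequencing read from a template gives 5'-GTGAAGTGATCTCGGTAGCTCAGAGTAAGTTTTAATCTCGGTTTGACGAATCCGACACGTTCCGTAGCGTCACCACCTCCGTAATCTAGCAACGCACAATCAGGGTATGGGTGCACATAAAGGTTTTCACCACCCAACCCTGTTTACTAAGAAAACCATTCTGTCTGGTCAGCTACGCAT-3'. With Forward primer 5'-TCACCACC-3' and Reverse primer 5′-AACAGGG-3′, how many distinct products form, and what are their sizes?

Two products: 75 bp, 18 bp

The forward primer TCACCACC matches the top strand at positions 70–77, 127–134.
The reverse primer's reverse complement is CCCTGTT, matching at positions 138–144.
Each forward site pairs with the reverse site to give a product ending at position 144: sizes 75, 18 bp.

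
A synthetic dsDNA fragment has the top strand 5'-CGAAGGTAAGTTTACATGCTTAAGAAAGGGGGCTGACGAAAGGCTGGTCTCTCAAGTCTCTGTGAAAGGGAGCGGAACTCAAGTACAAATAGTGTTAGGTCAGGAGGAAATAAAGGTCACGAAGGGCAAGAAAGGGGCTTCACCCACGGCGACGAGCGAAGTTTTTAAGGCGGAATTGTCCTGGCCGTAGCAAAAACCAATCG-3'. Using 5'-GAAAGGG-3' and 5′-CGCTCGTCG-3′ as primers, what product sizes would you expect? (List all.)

135 bp, 95 bp, 29 bp

The forward primer GAAAGGG matches the top strand at positions 24–30, 64–70, 130–136.
The reverse primer's reverse complement is CGACGAGCG, matching at positions 150–158.
Each forward site pairs with the reverse site to give a product ending at position 158: sizes 135, 95, 29 bp.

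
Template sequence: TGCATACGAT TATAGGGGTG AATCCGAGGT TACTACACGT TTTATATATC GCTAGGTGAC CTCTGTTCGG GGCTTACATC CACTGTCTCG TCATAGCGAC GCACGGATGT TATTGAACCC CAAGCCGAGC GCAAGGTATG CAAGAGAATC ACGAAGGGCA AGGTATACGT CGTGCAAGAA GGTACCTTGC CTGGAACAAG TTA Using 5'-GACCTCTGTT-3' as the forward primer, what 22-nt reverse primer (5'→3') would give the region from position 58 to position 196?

The product's 3' end on the top strand is position 196.
The reverse primer anneals to the top strand over positions 175–196, i.e. to CAAGAAGGTACCTTGCCTGGAA.
Its sequence written 5'→3' is the reverse complement: TTCCAGGCAAGGTACCTTCTTG.

5'-TTCCAGGCAAGGTACCTTCTTG-3'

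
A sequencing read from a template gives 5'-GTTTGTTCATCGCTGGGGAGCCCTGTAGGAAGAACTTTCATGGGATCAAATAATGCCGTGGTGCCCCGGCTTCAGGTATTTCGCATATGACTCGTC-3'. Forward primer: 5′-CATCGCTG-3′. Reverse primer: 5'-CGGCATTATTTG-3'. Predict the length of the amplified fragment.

51 bp

Scanning the template, CATCGCTG occurs at positions 8–15; this primer anneals to the bottom strand there with its 3' end pointing downstream.
Taking the reverse complement of CGGCATTATTTG gives CAAATAATGCCG, found at positions 47–58 on the template; the primer anneals here to the top strand with its 3' end pointing upstream.
Product length = (reverse-primer end) − (forward-primer start) + 1 = 58 − 8 + 1 = 51 bp.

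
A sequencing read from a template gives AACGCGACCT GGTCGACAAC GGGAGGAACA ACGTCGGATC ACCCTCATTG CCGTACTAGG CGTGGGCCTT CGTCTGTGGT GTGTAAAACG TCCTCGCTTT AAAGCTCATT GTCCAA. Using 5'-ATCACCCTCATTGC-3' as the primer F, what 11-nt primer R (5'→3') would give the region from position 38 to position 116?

5'-TTGGACAATGA-3'

The product's 3' end on the top strand is position 116.
The reverse primer anneals to the top strand over positions 106–116, i.e. to TCATTGTCCAA.
Its sequence written 5'→3' is the reverse complement: TTGGACAATGA.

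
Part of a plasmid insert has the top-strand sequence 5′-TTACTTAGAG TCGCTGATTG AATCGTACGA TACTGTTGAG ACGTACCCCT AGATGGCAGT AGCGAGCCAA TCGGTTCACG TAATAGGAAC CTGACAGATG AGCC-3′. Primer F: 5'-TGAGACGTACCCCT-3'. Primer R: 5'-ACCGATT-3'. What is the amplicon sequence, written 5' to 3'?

Scanning the template, TGAGACGTACCCCT occurs at positions 37–50; this primer anneals to the bottom strand there with its 3' end pointing downstream.
The reverse primer's reverse complement is AATCGGT, which matches the template at positions 69–75.
The product is the template from position 37 through 75 (39 bp).

5'-TGAGACGTACCCCTAGATGGCAGTAGCGAGCCAATCGGT-3'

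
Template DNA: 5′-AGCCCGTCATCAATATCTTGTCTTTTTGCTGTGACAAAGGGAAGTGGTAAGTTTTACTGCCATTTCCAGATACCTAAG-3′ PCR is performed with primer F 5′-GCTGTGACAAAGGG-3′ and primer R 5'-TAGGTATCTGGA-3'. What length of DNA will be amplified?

The forward primer matches the template at positions 28–41.
Taking the reverse complement of TAGGTATCTGGA gives TCCAGATACCTA, found at positions 65–76 on the template; the primer anneals here to the top strand with its 3' end pointing upstream.
Amplicon spans positions 28–76: 49 bp.

49 bp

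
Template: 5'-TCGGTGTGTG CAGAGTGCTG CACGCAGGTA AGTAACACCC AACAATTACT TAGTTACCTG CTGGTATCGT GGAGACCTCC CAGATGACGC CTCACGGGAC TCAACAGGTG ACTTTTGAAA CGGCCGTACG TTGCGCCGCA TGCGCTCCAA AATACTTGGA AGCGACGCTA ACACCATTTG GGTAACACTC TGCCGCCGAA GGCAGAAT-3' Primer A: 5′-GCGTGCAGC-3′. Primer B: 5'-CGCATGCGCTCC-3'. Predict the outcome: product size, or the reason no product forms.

Primer A (GCGTGCAGC) has reverse complement GCTGCACGC, which matches the top strand at positions 17–25; primer A anneals to the top strand there with its 3' end pointing upstream toward position 17.
Primer B (CGCATGCGCTCC) matches the top strand directly at positions 137–148; it anneals to the bottom strand with its 3' end pointing downstream toward position 148.
The 3' ends diverge (primer A extends toward position 1, primer B toward position 208), so the primers never converge on a shared product.

No product — the primers' 3' ends point away from each other.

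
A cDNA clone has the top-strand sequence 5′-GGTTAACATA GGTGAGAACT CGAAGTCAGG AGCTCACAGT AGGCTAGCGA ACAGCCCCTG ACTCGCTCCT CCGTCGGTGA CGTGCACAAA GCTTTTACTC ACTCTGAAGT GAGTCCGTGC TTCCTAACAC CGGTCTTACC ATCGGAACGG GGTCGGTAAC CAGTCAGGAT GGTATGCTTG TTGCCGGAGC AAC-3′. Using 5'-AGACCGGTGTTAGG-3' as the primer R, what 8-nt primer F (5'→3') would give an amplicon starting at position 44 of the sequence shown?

5'-CTAGCGAA-3'

The reverse primer's reverse complement CCTAACACCGGTCT matches the template at positions 123–136; the product starts at position 44.
The forward primer is identical to the top strand over positions 44–51: CTAGCGAA.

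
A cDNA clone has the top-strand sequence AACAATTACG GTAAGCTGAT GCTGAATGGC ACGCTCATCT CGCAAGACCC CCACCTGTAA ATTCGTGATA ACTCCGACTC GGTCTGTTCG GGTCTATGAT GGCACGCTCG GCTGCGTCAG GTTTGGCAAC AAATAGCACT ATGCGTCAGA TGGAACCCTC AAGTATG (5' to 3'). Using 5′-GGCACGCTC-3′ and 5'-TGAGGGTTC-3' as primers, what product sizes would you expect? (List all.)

The forward primer GGCACGCTC matches the top strand at positions 28–36, 101–109.
The reverse primer's reverse complement is GAACCCTCA, matching at positions 153–161.
Each forward site pairs with the reverse site to give a product ending at position 161: sizes 134, 61 bp.

134 bp, 61 bp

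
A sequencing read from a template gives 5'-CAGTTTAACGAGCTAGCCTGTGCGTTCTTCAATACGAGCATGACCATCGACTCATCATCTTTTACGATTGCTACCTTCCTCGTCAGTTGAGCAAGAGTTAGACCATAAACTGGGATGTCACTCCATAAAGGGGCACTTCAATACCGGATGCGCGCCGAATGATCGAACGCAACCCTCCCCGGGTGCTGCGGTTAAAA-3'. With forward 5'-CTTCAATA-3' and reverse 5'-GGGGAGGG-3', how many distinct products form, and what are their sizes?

The forward primer CTTCAATA matches the top strand at positions 27–34, 136–143.
The reverse primer's reverse complement is CCCTCCCC, matching at positions 173–180.
Each forward site pairs with the reverse site to give a product ending at position 180: sizes 154, 45 bp.

Two products: 154 bp, 45 bp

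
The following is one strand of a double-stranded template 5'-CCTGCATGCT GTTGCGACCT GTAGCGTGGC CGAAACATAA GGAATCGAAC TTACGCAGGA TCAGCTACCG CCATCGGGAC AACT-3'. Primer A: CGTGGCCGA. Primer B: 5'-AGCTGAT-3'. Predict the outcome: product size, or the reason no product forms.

Yes — a 42 bp product.

Primer A (CGTGGCCGA) matches the top strand at positions 25–33; it acts as a forward primer.
Primer B's reverse complement is ATCAGCT, matching the top strand at positions 60–66; it acts as a reverse primer.
The 3' ends face each other across positions 25–66, giving a 42 bp product.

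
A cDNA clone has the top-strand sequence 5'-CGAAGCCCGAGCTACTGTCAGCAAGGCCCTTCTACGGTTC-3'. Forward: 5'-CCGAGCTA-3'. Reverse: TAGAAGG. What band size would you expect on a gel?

The forward primer matches the template at positions 7–14.
Reverse complement of the reverse primer: CCTTCTA. This occurs on the top strand at positions 28–34.
Amplicon spans positions 7–34: 28 bp.

28 bp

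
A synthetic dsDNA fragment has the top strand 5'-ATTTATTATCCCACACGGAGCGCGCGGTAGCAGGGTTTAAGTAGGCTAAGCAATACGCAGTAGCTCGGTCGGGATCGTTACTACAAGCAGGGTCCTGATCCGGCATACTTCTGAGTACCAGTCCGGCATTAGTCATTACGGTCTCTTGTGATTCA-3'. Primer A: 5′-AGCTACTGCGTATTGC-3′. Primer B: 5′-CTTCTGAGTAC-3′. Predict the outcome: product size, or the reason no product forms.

Primer A (AGCTACTGCGTATTGC) has reverse complement GCAATACGCAGTAGCT, which matches the top strand at positions 50–65; primer A anneals to the top strand there with its 3' end pointing upstream toward position 50.
Primer B (CTTCTGAGTAC) matches the top strand directly at positions 108–118; it anneals to the bottom strand with its 3' end pointing downstream toward position 118.
The 3' ends diverge (primer A extends toward position 1, primer B toward position 155), so the primers never converge on a shared product.

No product — the primers' 3' ends point away from each other.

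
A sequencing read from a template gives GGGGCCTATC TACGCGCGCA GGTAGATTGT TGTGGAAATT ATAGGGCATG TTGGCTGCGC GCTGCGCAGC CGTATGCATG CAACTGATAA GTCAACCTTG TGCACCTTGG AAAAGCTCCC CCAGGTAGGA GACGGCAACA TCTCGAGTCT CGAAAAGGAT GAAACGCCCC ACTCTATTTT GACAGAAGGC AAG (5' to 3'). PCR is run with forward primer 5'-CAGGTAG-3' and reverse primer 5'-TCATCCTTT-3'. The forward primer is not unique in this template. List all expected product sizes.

144 bp, 41 bp

The forward primer CAGGTAG matches the top strand at positions 19–25, 122–128.
The reverse primer's reverse complement is AAAGGATGA, matching at positions 154–162.
Each forward site pairs with the reverse site to give a product ending at position 162: sizes 144, 41 bp.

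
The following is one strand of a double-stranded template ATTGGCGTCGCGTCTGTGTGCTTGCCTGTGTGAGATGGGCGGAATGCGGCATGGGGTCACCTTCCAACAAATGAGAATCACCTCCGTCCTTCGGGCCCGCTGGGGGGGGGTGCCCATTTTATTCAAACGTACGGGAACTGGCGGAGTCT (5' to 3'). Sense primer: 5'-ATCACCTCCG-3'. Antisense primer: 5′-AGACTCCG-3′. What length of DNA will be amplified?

73 bp

The forward primer matches the template at positions 77–86.
Reverse complement of the reverse primer: CGGAGTCT. This occurs on the top strand at positions 142–149.
Product length = (reverse-primer end) − (forward-primer start) + 1 = 149 − 77 + 1 = 73 bp.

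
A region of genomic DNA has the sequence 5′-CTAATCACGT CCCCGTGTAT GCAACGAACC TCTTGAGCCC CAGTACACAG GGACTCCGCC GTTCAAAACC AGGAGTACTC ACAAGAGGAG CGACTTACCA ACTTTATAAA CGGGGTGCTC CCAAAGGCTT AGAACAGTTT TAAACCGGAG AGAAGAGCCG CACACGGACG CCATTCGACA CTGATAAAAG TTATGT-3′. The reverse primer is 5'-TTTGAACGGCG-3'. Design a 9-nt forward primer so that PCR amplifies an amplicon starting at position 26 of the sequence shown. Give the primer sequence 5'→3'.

5'-GAACCTCTT-3'

The reverse primer's reverse complement CGCCGTTCAAA matches the template at positions 57–67; the product starts at position 26.
The forward primer is identical to the top strand over positions 26–34: GAACCTCTT.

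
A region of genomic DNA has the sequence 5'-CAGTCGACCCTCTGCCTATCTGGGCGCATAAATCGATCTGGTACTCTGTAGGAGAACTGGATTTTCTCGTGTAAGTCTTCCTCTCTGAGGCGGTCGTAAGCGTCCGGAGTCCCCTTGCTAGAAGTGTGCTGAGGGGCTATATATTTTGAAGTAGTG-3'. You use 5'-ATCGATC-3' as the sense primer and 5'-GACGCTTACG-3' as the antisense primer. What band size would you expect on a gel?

73 bp

Forward primer ATCGATC is found on the top strand at positions 32–38.
Taking the reverse complement of GACGCTTACG gives CGTAAGCGTC, found at positions 95–104 on the template; the primer anneals here to the top strand with its 3' end pointing upstream.
Product length = (reverse-primer end) − (forward-primer start) + 1 = 104 − 32 + 1 = 73 bp.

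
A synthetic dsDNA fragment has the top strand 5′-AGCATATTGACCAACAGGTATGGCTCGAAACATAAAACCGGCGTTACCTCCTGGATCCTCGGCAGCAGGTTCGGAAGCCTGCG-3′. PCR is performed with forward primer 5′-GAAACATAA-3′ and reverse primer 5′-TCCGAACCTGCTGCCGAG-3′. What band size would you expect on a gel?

49 bp

Forward primer GAAACATAA is found on the top strand at positions 27–35.
The reverse primer's reverse complement is CTCGGCAGCAGGTTCGGA, which matches the template at positions 58–75.
Amplicon spans positions 27–75: 49 bp.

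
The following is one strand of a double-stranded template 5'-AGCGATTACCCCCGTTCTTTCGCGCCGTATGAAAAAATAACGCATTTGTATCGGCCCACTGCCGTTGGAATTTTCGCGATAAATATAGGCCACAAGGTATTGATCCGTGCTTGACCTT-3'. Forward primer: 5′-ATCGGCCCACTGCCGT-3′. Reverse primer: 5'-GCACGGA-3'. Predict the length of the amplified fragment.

Forward primer ATCGGCCCACTGCCGT is found on the top strand at positions 50–65.
Reverse complement of the reverse primer: TCCGTGC. This occurs on the top strand at positions 104–110.
Amplicon spans positions 50–110: 61 bp.

61 bp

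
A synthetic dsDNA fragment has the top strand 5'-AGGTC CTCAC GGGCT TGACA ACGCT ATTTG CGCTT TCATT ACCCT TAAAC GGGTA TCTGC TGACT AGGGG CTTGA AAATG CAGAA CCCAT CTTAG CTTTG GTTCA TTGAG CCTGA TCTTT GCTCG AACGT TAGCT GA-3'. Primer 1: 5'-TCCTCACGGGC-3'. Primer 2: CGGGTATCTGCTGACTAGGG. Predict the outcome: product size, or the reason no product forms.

No product — both primers anneal to the same strand and extend in the same direction.

Primer 1 (TCCTCACGGGC) matches the top strand at positions 4–14 (3' end points downstream).
Primer 2 (CGGGTATCTGCTGACTAGGG) also matches the top strand directly, at positions 50–69 — its reverse complement CCCTAGTCAGCAGATACCCG is not present.
Both primers anneal to the bottom strand with 3' ends pointing the same way, so neither can prime synthesis back toward the other.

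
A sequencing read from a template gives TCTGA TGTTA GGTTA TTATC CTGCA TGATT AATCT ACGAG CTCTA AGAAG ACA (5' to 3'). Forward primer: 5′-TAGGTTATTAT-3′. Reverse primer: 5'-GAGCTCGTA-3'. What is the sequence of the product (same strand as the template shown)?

5'-TAGGTTATTATCCTGCATGATTAATCTACGAGCTC-3'

Forward primer TAGGTTATTAT is found on the top strand at positions 9–19.
The reverse primer's reverse complement is TACGAGCTC, which matches the template at positions 35–43.
The product is the template from position 9 through 43 (35 bp).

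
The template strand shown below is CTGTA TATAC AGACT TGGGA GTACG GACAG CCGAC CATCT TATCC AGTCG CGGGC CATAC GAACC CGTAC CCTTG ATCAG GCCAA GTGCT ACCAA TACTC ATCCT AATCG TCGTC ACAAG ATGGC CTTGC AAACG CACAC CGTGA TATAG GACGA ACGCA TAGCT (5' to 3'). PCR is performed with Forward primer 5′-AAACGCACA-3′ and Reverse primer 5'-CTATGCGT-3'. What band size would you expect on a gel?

Scanning the template, AAACGCACA occurs at positions 131–139; this primer anneals to the bottom strand there with its 3' end pointing downstream.
The reverse primer's reverse complement is ACGCATAG, which matches the template at positions 156–163.
The product runs from position 131 to position 163, so its length is 163 − 131 + 1 = 33 bp.

33 bp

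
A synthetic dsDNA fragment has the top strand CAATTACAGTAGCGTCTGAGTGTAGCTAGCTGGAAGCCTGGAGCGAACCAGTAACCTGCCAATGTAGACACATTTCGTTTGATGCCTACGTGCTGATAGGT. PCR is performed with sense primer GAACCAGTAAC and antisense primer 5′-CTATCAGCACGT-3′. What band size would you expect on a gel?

Scanning the template, GAACCAGTAAC occurs at positions 45–55; this primer anneals to the bottom strand there with its 3' end pointing downstream.
The reverse primer's reverse complement is ACGTGCTGATAG, which matches the template at positions 88–99.
Product length = (reverse-primer end) − (forward-primer start) + 1 = 99 − 45 + 1 = 55 bp.

55 bp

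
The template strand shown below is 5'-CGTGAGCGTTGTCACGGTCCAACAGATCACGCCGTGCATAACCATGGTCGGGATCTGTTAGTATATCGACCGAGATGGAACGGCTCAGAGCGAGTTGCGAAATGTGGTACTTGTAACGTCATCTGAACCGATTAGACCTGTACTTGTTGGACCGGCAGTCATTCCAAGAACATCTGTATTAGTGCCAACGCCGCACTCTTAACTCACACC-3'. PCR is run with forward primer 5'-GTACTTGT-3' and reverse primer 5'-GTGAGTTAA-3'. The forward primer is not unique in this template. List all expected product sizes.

The forward primer GTACTTGT matches the top strand at positions 107–114, 140–147.
The reverse primer's reverse complement is TTAACTCAC, matching at positions 199–207.
Each forward site pairs with the reverse site to give a product ending at position 207: sizes 101, 68 bp.

101 bp, 68 bp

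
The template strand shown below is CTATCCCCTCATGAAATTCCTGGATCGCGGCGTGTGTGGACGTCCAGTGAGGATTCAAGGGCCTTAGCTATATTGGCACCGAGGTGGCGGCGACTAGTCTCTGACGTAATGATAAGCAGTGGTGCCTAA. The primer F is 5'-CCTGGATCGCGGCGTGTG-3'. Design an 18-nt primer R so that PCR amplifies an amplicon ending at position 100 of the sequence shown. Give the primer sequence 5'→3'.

5'-AGACTAGTCGCCGCCACC-3'

The forward primer binds at positions 19–36; the product's 3' end on the top strand is position 100.
The reverse primer anneals to the top strand over positions 83–100, i.e. to GGTGGCGGCGACTAGTCT.
Its sequence written 5'→3' is the reverse complement: AGACTAGTCGCCGCCACC.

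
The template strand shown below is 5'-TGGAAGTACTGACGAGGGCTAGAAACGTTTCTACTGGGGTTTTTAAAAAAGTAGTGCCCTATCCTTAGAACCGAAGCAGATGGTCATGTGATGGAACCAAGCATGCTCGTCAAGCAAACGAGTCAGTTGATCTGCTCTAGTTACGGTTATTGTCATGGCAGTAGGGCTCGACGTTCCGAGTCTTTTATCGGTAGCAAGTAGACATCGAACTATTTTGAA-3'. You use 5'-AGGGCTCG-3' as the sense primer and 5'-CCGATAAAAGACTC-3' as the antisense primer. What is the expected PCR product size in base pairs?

29 bp

Forward primer AGGGCTCG is found on the top strand at positions 163–170.
The reverse primer's reverse complement is GAGTCTTTTATCGG, which matches the template at positions 178–191.
Amplicon spans positions 163–191: 29 bp.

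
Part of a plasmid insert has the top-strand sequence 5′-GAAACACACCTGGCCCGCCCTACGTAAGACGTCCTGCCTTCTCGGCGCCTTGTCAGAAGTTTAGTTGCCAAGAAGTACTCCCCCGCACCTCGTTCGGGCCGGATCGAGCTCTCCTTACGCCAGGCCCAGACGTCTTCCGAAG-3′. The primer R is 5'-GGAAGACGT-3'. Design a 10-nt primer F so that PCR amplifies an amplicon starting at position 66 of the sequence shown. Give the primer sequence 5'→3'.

5'-TGCCAAGAAG-3'

The reverse primer's reverse complement ACGTCTTCC matches the template at positions 130–138; the product starts at position 66.
The forward primer is identical to the top strand over positions 66–75: TGCCAAGAAG.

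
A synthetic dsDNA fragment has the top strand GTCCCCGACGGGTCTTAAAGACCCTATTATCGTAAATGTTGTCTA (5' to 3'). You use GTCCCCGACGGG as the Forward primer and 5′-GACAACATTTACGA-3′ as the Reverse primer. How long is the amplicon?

The forward primer matches the template at positions 1–12.
The reverse primer's reverse complement is TCGTAAATGTTGTC, which matches the template at positions 30–43.
Amplicon spans positions 1–43: 43 bp.

43 bp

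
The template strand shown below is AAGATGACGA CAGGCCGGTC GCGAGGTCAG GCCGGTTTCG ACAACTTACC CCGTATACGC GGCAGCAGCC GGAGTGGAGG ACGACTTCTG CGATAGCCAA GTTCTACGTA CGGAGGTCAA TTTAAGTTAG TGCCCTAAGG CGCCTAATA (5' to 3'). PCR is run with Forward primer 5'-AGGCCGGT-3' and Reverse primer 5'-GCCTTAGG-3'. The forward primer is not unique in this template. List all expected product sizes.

The forward primer AGGCCGGT matches the top strand at positions 12–19, 29–36.
The reverse primer's reverse complement is CCTAAGGC, matching at positions 134–141.
Each forward site pairs with the reverse site to give a product ending at position 141: sizes 130, 113 bp.

130 bp, 113 bp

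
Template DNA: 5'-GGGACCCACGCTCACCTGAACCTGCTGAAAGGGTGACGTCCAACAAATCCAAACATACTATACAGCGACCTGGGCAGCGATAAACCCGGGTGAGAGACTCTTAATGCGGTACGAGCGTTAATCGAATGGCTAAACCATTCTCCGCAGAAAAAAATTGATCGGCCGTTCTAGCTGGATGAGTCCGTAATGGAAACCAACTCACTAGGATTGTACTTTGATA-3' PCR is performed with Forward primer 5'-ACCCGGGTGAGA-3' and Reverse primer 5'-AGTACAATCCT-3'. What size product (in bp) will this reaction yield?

Scanning the template, ACCCGGGTGAGA occurs at positions 84–95; this primer anneals to the bottom strand there with its 3' end pointing downstream.
The reverse primer's reverse complement is AGGATTGTACT, which matches the template at positions 204–214.
The product runs from position 84 to position 214, so its length is 214 − 84 + 1 = 131 bp.

131 bp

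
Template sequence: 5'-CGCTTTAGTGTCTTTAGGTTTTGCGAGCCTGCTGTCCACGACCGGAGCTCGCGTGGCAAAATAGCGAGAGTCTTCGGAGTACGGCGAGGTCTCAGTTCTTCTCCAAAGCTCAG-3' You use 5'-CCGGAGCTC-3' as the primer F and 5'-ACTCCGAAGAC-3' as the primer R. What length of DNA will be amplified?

39 bp

The forward primer matches the template at positions 42–50.
Reverse complement of the reverse primer: GTCTTCGGAGT. This occurs on the top strand at positions 70–80.
Product length = (reverse-primer end) − (forward-primer start) + 1 = 80 − 42 + 1 = 39 bp.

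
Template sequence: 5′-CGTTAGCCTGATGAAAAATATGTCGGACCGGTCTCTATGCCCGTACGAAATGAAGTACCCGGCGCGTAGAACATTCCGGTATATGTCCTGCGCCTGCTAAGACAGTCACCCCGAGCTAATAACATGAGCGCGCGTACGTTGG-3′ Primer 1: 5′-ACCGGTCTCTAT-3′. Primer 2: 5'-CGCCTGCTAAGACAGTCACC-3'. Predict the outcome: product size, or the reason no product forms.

No product — both primers anneal to the same strand and extend in the same direction.

Primer 1 (ACCGGTCTCTAT) matches the top strand at positions 27–38 (3' end points downstream).
Primer 2 (CGCCTGCTAAGACAGTCACC) also matches the top strand directly, at positions 91–110 — its reverse complement GGTGACTGTCTTAGCAGGCG is not present.
Both primers anneal to the bottom strand with 3' ends pointing the same way, so neither can prime synthesis back toward the other.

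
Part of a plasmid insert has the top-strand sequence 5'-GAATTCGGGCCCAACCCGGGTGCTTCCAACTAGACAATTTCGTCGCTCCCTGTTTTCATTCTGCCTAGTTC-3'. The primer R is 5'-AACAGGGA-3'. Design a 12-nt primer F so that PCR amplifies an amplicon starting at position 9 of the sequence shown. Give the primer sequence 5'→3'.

5'-GCCCAACCCGGG-3'

The reverse primer's reverse complement TCCCTGTT matches the template at positions 47–54; the product starts at position 9.
The forward primer is identical to the top strand over positions 9–20: GCCCAACCCGGG.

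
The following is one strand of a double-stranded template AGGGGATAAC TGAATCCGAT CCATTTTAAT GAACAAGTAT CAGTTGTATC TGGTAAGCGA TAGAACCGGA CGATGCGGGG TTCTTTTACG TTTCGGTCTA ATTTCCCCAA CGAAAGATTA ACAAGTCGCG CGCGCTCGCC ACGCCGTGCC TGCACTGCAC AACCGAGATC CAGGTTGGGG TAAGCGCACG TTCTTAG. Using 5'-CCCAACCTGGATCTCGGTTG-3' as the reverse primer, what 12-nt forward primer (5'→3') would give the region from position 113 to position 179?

The reverse primer's reverse complement CAACCGAGATCCAGGTTGGG matches the template at positions 160–179; the product starts at position 113.
The forward primer is identical to the top strand over positions 113–124: AAAGATTAACAA.

5'-AAAGATTAACAA-3'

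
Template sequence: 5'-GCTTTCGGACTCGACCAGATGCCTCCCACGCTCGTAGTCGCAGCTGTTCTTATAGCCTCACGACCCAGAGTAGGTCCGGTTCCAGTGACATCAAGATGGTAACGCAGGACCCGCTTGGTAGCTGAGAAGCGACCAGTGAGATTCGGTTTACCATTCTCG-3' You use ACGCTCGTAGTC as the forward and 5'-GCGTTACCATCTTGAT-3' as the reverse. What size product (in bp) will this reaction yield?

The forward primer matches the template at positions 28–39.
Taking the reverse complement of GCGTTACCATCTTGAT gives ATCAAGATGGTAACGC, found at positions 90–105 on the template; the primer anneals here to the top strand with its 3' end pointing upstream.
Amplicon spans positions 28–105: 78 bp.

78 bp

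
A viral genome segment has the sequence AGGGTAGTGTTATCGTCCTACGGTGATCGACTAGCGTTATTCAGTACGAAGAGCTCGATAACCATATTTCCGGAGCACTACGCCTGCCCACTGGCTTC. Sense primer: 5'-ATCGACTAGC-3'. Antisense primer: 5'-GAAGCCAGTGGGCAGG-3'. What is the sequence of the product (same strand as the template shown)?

The forward primer matches the template at positions 26–35.
Taking the reverse complement of GAAGCCAGTGGGCAGG gives CCTGCCCACTGGCTTC, found at positions 83–98 on the template; the primer anneals here to the top strand with its 3' end pointing upstream.
The product is the template from position 26 through 98 (73 bp).

5'-ATCGACTAGCGTTATTCAGTACGAAGAGCTCGATAACCATATTTCCGGAGCACTACGCCTGCCCACTGGCTTC-3'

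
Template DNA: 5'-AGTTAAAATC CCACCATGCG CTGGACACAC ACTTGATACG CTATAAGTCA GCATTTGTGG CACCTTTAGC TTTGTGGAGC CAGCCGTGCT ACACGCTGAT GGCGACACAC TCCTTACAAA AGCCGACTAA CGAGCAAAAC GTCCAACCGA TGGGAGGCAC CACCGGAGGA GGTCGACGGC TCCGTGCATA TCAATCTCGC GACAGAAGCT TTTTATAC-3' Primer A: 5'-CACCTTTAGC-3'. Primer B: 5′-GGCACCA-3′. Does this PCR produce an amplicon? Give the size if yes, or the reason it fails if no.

No product — both primers anneal to the same strand and extend in the same direction.

Primer A (CACCTTTAGC) matches the top strand at positions 61–70 (3' end points downstream).
Primer B (GGCACCA) also matches the top strand directly, at positions 156–162 — its reverse complement TGGTGCC is not present.
Both primers anneal to the bottom strand with 3' ends pointing the same way, so neither can prime synthesis back toward the other.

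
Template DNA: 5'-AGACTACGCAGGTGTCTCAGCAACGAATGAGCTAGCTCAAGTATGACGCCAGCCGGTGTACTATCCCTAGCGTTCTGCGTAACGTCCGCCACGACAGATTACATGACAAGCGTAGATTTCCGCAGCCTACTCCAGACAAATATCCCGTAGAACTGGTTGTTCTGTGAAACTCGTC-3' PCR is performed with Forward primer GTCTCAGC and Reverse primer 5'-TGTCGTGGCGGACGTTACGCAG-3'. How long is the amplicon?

83 bp

The forward primer matches the template at positions 14–21.
Taking the reverse complement of TGTCGTGGCGGACGTTACGCAG gives CTGCGTAACGTCCGCCACGACA, found at positions 75–96 on the template; the primer anneals here to the top strand with its 3' end pointing upstream.
Amplicon spans positions 14–96: 83 bp.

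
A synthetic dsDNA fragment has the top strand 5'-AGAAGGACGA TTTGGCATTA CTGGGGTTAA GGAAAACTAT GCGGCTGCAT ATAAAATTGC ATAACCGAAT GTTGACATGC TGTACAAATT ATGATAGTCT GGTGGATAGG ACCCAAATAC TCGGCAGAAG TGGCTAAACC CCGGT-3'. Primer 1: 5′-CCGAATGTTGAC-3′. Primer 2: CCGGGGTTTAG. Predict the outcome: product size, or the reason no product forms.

Primer 1 (CCGAATGTTGAC) matches the top strand at positions 65–76; it acts as a forward primer.
Primer 2's reverse complement is CTAAACCCCGG, matching the top strand at positions 134–144; it acts as a reverse primer.
The 3' ends face each other across positions 65–144, giving an 80 bp product.

Yes — an 80 bp product.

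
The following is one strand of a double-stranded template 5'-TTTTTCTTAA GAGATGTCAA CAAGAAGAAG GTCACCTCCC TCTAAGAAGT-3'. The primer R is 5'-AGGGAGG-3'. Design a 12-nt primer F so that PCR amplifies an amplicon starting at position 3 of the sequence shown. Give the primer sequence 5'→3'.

The reverse primer's reverse complement CCTCCCT matches the template at positions 35–41; the product starts at position 3.
The forward primer is identical to the top strand over positions 3–14: TTTCTTAAGAGA.

5'-TTTCTTAAGAGA-3'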